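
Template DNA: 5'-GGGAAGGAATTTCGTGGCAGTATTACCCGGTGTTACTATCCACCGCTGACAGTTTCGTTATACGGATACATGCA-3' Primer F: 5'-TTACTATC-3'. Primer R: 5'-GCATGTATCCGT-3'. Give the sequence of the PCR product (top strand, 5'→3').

Scanning the template, TTACTATC occurs at positions 33–40; this primer anneals to the bottom strand there with its 3' end pointing downstream.
The reverse primer's reverse complement is ACGGATACATGC, which matches the template at positions 62–73.
The product is the template from position 33 through 73 (41 bp).

5'-TTACTATCCACCGCTGACAGTTTCGTTATACGGATACATGC-3'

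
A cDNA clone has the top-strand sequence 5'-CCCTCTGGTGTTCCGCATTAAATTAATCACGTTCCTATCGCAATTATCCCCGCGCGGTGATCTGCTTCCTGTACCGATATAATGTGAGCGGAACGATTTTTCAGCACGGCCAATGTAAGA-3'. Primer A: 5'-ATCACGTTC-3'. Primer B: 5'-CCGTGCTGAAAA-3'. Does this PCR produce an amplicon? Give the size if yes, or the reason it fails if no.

Yes — an 84 bp product.

Primer A (ATCACGTTC) matches the top strand at positions 26–34; it acts as a forward primer.
Primer B's reverse complement is TTTTCAGCACGG, matching the top strand at positions 98–109; it acts as a reverse primer.
The 3' ends face each other across positions 26–109, giving an 84 bp product.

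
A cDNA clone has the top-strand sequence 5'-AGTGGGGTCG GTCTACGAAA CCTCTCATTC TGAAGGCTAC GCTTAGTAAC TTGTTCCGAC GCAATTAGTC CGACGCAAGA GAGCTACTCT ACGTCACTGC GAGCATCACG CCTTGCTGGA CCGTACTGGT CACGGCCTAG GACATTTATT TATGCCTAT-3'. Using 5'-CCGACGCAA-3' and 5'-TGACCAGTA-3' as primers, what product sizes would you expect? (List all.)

The forward primer CCGACGCAA matches the top strand at positions 56–64, 70–78.
The reverse primer's reverse complement is TACTGGTCA, matching at positions 124–132.
Each forward site pairs with the reverse site to give a product ending at position 132: sizes 77, 63 bp.

77 bp, 63 bp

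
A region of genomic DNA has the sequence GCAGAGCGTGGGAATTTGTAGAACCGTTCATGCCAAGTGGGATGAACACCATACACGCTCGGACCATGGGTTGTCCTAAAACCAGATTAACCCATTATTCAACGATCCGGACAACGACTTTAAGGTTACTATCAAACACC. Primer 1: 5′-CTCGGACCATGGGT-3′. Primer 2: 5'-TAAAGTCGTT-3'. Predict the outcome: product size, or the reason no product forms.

Primer 1 (CTCGGACCATGGGT) matches the top strand at positions 58–71; it acts as a forward primer.
Primer 2's reverse complement is AACGACTTTA, matching the top strand at positions 113–122; it acts as a reverse primer.
The 3' ends face each other across positions 58–122, giving a 65 bp product.

Yes — a 65 bp product.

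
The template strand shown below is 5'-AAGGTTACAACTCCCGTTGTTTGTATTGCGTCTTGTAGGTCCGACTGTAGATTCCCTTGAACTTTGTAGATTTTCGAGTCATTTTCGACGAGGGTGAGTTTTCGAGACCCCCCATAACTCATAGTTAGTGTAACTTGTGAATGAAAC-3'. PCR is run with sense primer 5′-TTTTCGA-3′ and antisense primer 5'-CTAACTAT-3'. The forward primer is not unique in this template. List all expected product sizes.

58 bp, 47 bp, 30 bp

The forward primer TTTTCGA matches the top strand at positions 71–77, 82–88, 99–105.
The reverse primer's reverse complement is ATAGTTAG, matching at positions 121–128.
Each forward site pairs with the reverse site to give a product ending at position 128: sizes 58, 47, 30 bp.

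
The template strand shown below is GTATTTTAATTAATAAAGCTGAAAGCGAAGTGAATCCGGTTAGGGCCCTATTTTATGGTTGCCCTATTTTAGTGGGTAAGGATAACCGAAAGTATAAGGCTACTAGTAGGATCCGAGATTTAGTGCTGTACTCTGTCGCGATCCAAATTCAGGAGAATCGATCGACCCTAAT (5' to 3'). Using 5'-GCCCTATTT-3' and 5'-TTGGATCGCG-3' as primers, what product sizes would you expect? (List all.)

The forward primer GCCCTATTT matches the top strand at positions 45–53, 61–69.
The reverse primer's reverse complement is CGCGATCCAA, matching at positions 137–146.
Each forward site pairs with the reverse site to give a product ending at position 146: sizes 102, 86 bp.

102 bp, 86 bp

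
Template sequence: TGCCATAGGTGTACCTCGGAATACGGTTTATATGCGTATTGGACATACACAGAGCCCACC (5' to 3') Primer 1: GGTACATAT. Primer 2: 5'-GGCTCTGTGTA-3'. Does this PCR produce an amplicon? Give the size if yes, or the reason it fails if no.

No product — primer 1 has no binding site in the template.

Primer 1 (GGTACATAT) does not match the top strand, and its reverse complement ATATGTACC does not match either.
With no annealing site for primer 1, no amplification occurs.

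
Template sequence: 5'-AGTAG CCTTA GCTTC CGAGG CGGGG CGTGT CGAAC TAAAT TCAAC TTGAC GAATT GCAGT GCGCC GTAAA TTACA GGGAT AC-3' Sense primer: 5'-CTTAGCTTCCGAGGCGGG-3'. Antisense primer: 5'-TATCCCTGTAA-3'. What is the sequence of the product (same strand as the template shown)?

Forward primer CTTAGCTTCCGAGGCGGG is found on the top strand at positions 7–24.
Reverse complement of the reverse primer: TTACAGGGATA. This occurs on the top strand at positions 71–81.
The product is the template from position 7 through 81 (75 bp).

5'-CTTAGCTTCCGAGGCGGGGCGTGTCGAACTAAATTCAACTTGACGAATTGCAGTGCGCCGTAAATTACAGGGATA-3'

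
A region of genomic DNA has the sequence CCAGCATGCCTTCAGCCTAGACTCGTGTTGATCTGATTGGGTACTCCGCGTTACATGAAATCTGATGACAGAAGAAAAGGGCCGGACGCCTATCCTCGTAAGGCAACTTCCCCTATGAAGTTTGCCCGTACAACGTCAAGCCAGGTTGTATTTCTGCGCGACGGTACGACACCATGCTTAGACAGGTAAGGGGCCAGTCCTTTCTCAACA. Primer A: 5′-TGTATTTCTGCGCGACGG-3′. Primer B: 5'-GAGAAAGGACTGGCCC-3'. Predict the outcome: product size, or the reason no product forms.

Yes — a 60 bp product.

Primer A (TGTATTTCTGCGCGACGG) matches the top strand at positions 147–164; it acts as a forward primer.
Primer B's reverse complement is GGGCCAGTCCTTTCTC, matching the top strand at positions 191–206; it acts as a reverse primer.
The 3' ends face each other across positions 147–206, giving a 60 bp product.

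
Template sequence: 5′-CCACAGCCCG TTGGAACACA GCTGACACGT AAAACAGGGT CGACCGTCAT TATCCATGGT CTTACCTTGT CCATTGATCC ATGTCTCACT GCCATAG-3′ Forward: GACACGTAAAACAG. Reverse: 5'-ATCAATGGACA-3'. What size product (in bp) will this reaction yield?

55 bp

The forward primer matches the template at positions 24–37.
The reverse primer's reverse complement is TGTCCATTGAT, which matches the template at positions 68–78.
Amplicon spans positions 24–78: 55 bp.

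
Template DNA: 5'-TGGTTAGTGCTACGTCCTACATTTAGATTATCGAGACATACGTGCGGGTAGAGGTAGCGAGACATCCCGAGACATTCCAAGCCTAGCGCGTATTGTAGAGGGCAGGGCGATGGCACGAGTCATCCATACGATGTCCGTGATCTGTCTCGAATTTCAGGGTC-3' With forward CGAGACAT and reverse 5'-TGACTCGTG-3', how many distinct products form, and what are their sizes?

The forward primer CGAGACAT matches the top strand at positions 32–39, 58–65, 68–75.
The reverse primer's reverse complement is CACGAGTCA, matching at positions 114–122.
Each forward site pairs with the reverse site to give a product ending at position 122: sizes 91, 65, 55 bp.

Three products: 91 bp, 65 bp, 55 bp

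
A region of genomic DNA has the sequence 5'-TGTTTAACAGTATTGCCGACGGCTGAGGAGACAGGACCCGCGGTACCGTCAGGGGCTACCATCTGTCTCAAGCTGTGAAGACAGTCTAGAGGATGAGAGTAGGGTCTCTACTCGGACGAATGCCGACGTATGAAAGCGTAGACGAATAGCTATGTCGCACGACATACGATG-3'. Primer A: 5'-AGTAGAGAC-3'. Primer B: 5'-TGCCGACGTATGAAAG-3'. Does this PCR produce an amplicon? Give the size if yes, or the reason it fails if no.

No product — the primers' 3' ends point away from each other.

Primer A (AGTAGAGAC) has reverse complement GTCTCTACT, which matches the top strand at positions 104–112; primer A anneals to the top strand there with its 3' end pointing upstream toward position 104.
Primer B (TGCCGACGTATGAAAG) matches the top strand directly at positions 121–136; it anneals to the bottom strand with its 3' end pointing downstream toward position 136.
The 3' ends diverge (primer A extends toward position 1, primer B toward position 171), so the primers never converge on a shared product.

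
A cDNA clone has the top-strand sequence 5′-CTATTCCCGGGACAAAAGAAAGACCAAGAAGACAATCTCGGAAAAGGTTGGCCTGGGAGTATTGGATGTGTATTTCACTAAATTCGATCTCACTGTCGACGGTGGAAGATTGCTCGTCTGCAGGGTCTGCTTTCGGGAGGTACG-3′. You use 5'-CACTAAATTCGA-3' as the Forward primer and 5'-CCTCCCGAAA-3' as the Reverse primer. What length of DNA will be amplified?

65 bp

Forward primer CACTAAATTCGA is found on the top strand at positions 76–87.
The reverse primer's reverse complement is TTTCGGGAGG, which matches the template at positions 131–140.
Product length = (reverse-primer end) − (forward-primer start) + 1 = 140 − 76 + 1 = 65 bp.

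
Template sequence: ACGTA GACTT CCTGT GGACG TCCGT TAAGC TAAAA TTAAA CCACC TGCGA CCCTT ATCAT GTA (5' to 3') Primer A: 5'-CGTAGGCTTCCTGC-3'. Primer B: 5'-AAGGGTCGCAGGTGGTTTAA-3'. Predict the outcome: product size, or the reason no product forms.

Primer A (CGTAGGCTTCCTGC) does not match the top strand, and its reverse complement GCAGGAAGCCTACG does not match either.
With no annealing site for primer A, no amplification occurs.

No product — primer A has no binding site in the template.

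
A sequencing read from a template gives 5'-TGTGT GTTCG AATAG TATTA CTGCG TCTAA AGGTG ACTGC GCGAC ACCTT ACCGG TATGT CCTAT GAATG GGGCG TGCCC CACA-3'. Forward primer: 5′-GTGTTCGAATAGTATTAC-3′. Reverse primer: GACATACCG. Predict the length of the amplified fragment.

58 bp

Scanning the template, GTGTTCGAATAGTATTAC occurs at positions 4–21; this primer anneals to the bottom strand there with its 3' end pointing downstream.
The reverse primer's reverse complement is CGGTATGTC, which matches the template at positions 53–61.
Product length = (reverse-primer end) − (forward-primer start) + 1 = 61 − 4 + 1 = 58 bp.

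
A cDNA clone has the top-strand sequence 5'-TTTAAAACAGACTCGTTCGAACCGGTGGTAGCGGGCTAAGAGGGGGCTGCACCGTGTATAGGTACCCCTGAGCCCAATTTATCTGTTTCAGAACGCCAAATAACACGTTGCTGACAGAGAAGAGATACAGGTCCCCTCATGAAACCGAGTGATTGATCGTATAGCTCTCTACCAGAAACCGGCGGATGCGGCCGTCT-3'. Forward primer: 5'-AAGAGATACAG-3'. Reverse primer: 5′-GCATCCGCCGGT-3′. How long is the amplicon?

The forward primer matches the template at positions 120–130.
Taking the reverse complement of GCATCCGCCGGT gives ACCGGCGGATGC, found at positions 178–189 on the template; the primer anneals here to the top strand with its 3' end pointing upstream.
Amplicon spans positions 120–189: 70 bp.

70 bp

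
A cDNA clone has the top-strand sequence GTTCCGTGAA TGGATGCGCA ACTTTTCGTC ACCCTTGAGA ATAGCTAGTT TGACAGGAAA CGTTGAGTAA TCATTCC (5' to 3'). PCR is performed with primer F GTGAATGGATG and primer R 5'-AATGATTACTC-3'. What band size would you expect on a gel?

70 bp

Forward primer GTGAATGGATG is found on the top strand at positions 6–16.
Reverse complement of the reverse primer: GAGTAATCATT. This occurs on the top strand at positions 65–75.
Amplicon spans positions 6–75: 70 bp.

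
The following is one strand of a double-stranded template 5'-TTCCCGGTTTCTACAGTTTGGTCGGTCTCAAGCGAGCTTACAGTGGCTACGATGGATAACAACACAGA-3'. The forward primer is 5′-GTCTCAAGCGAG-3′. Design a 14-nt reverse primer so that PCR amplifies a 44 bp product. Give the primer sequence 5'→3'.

5'-TCTGTGTTGTTATC-3'

The forward primer binds at positions 25–36, so a 44 bp product ends at position 25 + 44 − 1 = 68.
The reverse primer anneals to the top strand over positions 55–68, i.e. to GATAACAACACAGA.
Its sequence written 5'→3' is the reverse complement: TCTGTGTTGTTATC.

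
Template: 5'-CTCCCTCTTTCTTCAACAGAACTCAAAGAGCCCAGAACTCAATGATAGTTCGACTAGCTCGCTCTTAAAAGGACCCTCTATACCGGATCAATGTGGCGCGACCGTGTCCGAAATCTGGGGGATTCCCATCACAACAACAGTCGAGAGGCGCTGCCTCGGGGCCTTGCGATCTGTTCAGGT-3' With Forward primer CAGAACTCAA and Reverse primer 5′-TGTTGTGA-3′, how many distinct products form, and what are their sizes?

Two products: 120 bp, 104 bp

The forward primer CAGAACTCAA matches the top strand at positions 17–26, 33–42.
The reverse primer's reverse complement is TCACAACA, matching at positions 129–136.
Each forward site pairs with the reverse site to give a product ending at position 136: sizes 120, 104 bp.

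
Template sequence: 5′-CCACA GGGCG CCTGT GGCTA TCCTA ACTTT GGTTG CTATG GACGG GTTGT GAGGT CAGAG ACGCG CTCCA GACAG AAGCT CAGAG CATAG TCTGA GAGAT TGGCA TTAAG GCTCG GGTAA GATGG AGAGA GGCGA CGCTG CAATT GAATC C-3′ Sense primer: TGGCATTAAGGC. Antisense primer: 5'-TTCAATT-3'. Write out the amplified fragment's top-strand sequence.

5'-TGGCATTAAGGCTCGGGTAAGATGGAGAGAGGCGACGCTGCAATTGAA-3'

Forward primer TGGCATTAAGGC is found on the top strand at positions 101–112.
Reverse complement of the reverse primer: AATTGAA. This occurs on the top strand at positions 142–148.
The product is the template from position 101 through 148 (48 bp).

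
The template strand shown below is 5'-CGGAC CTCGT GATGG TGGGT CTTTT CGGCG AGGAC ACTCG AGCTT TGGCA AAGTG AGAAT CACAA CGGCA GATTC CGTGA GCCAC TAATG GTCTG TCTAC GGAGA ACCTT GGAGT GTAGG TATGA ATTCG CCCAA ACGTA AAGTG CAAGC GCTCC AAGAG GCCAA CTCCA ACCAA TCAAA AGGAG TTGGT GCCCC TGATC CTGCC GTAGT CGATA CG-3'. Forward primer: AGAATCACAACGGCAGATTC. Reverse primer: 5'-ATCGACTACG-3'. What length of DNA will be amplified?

The forward primer matches the template at positions 56–75.
The reverse primer's reverse complement is CGTAGTCGAT, which matches the template at positions 205–214.
Amplicon spans positions 56–214: 159 bp.

159 bp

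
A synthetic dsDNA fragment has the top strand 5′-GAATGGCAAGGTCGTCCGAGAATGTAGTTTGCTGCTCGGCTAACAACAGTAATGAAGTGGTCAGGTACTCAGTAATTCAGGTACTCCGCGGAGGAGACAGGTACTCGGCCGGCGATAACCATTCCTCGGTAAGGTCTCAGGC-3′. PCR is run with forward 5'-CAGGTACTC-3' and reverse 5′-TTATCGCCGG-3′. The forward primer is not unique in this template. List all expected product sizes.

57 bp, 41 bp, 21 bp

The forward primer CAGGTACTC matches the top strand at positions 62–70, 78–86, 98–106.
The reverse primer's reverse complement is CCGGCGATAA, matching at positions 109–118.
Each forward site pairs with the reverse site to give a product ending at position 118: sizes 57, 41, 21 bp.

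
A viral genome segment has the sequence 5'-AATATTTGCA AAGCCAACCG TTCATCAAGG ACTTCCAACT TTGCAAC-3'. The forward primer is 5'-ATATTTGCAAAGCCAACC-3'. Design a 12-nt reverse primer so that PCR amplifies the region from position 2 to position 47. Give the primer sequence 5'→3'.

5'-GTTGCAAAGTTG-3'

The product's 3' end on the top strand is position 47.
The reverse primer anneals to the top strand over positions 36–47, i.e. to CAACTTTGCAAC.
Its sequence written 5'→3' is the reverse complement: GTTGCAAAGTTG.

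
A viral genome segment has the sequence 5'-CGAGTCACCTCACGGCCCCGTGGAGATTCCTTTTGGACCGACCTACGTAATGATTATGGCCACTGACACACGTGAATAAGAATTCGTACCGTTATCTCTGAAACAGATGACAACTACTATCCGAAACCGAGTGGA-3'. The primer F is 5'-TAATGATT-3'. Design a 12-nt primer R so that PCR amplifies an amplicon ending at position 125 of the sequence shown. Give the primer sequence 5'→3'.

The forward primer binds at positions 48–55; the product's 3' end on the top strand is position 125.
The reverse primer anneals to the top strand over positions 114–125, i.e. to CTACTATCCGAA.
Its sequence written 5'→3' is the reverse complement: TTCGGATAGTAG.

5'-TTCGGATAGTAG-3'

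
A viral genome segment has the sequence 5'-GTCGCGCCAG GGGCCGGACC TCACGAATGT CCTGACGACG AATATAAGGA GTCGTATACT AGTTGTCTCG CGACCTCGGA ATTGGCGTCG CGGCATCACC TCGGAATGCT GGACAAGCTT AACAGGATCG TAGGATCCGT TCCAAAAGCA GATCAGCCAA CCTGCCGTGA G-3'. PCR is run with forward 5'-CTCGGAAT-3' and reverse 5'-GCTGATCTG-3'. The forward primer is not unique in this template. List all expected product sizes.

The forward primer CTCGGAAT matches the top strand at positions 75–82, 100–107.
The reverse primer's reverse complement is CAGATCAGC, matching at positions 149–157.
Each forward site pairs with the reverse site to give a product ending at position 157: sizes 83, 58 bp.

83 bp, 58 bp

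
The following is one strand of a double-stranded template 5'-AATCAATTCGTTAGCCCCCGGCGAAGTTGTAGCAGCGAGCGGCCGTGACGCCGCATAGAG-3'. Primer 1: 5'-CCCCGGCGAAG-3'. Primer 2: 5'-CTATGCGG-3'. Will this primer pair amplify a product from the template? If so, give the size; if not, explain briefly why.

Yes — a 43 bp product.

Primer 1 (CCCCGGCGAAG) matches the top strand at positions 16–26; it acts as a forward primer.
Primer 2's reverse complement is CCGCATAG, matching the top strand at positions 51–58; it acts as a reverse primer.
The 3' ends face each other across positions 16–58, giving a 43 bp product.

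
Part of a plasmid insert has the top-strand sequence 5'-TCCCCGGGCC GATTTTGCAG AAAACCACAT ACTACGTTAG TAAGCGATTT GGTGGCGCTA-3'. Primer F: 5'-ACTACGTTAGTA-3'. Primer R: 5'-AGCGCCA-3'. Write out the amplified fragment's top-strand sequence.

Forward primer ACTACGTTAGTA is found on the top strand at positions 31–42.
Taking the reverse complement of AGCGCCA gives TGGCGCT, found at positions 53–59 on the template; the primer anneals here to the top strand with its 3' end pointing upstream.
The product is the template from position 31 through 59 (29 bp).

5'-ACTACGTTAGTAAGCGATTTGGTGGCGCT-3'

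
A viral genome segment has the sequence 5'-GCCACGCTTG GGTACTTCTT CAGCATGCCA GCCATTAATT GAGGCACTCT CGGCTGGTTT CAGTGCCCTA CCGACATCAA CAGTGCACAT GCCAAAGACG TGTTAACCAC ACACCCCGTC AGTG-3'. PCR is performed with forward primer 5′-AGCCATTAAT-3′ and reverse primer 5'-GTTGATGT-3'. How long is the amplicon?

The forward primer matches the template at positions 30–39.
Taking the reverse complement of GTTGATGT gives ACATCAAC, found at positions 74–81 on the template; the primer anneals here to the top strand with its 3' end pointing upstream.
Product length = (reverse-primer end) − (forward-primer start) + 1 = 81 − 30 + 1 = 52 bp.

52 bp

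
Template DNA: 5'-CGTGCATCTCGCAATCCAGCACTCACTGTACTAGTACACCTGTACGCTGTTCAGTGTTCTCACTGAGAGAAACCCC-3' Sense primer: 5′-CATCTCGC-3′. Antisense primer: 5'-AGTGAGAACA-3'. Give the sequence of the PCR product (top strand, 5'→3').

The forward primer matches the template at positions 5–12.
The reverse primer's reverse complement is TGTTCTCACT, which matches the template at positions 55–64.
The product is the template from position 5 through 64 (60 bp).

5'-CATCTCGCAATCCAGCACTCACTGTACTAGTACACCTGTACGCTGTTCAGTGTTCTCACT-3'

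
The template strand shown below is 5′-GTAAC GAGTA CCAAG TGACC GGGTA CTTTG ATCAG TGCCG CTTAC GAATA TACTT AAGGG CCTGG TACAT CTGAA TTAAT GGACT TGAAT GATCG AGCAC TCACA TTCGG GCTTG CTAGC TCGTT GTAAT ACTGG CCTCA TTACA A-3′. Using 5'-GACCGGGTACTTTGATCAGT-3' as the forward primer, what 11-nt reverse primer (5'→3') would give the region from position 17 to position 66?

5'-ACCAGGCCCTT-3'

The product's 3' end on the top strand is position 66.
The reverse primer anneals to the top strand over positions 56–66, i.e. to AAGGGCCTGGT.
Its sequence written 5'→3' is the reverse complement: ACCAGGCCCTT.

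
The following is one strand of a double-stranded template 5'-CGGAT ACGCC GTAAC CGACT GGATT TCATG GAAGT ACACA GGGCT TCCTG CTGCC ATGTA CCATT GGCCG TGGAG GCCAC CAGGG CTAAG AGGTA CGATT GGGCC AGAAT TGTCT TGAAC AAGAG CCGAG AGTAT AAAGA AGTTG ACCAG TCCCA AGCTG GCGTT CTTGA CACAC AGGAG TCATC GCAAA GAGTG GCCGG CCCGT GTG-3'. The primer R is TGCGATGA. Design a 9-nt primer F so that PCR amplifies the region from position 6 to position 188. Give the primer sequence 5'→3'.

The reverse primer's reverse complement TCATCGCA matches the template at positions 181–188; the product starts at position 6.
The forward primer is identical to the top strand over positions 6–14: ACGCCGTAA.

5'-ACGCCGTAA-3'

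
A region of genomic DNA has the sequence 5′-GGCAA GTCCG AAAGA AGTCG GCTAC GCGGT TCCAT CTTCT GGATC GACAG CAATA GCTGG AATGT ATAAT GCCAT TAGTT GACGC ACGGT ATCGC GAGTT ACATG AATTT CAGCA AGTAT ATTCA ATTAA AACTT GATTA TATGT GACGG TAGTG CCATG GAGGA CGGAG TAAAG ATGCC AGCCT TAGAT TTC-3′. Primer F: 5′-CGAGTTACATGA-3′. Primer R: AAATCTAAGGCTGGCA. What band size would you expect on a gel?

98 bp

Forward primer CGAGTTACATGA is found on the top strand at positions 95–106.
The reverse primer's reverse complement is TGCCAGCCTTAGATTT, which matches the template at positions 177–192.
Product length = (reverse-primer end) − (forward-primer start) + 1 = 192 − 95 + 1 = 98 bp.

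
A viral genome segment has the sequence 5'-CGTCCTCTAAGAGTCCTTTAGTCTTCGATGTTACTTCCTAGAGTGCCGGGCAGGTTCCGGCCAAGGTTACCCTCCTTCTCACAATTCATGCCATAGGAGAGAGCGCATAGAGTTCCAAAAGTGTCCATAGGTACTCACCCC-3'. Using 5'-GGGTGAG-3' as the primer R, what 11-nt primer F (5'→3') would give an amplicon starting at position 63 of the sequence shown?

The reverse primer's reverse complement CTCACCC matches the template at positions 134–140; the product starts at position 63.
The forward primer is identical to the top strand over positions 63–73: AAGGTTACCCT.

5'-AAGGTTACCCT-3'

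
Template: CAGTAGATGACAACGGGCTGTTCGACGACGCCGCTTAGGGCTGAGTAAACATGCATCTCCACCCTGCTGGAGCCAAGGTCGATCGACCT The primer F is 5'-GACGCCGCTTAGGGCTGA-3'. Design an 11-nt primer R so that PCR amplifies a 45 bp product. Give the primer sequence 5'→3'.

The forward primer binds at positions 27–44, so a 45 bp product ends at position 27 + 45 − 1 = 71.
The reverse primer anneals to the top strand over positions 61–71, i.e. to ACCCTGCTGGA.
Its sequence written 5'→3' is the reverse complement: TCCAGCAGGGT.

5'-TCCAGCAGGGT-3'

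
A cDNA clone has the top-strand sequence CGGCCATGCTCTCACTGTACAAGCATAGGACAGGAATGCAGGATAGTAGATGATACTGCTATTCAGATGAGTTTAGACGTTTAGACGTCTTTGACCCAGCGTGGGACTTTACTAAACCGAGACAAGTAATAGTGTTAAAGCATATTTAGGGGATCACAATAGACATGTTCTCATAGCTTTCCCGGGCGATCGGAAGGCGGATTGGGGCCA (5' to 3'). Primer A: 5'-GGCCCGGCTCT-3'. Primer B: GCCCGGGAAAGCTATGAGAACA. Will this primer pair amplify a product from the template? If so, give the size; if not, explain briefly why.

No product — primer A has no binding site in the template.

Primer A (GGCCCGGCTCT) does not match the top strand, and its reverse complement AGAGCCGGGCC does not match either.
With no annealing site for primer A, no amplification occurs.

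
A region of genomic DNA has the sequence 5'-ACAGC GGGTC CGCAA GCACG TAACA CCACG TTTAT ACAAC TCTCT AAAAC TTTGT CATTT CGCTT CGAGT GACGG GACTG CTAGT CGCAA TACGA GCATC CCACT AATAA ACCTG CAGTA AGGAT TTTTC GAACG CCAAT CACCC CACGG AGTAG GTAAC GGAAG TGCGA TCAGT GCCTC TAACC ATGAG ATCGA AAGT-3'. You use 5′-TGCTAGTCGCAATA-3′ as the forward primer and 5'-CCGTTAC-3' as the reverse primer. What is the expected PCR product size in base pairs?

84 bp

Forward primer TGCTAGTCGCAATA is found on the top strand at positions 79–92.
The reverse primer's reverse complement is GTAACGG, which matches the template at positions 156–162.
Product length = (reverse-primer end) − (forward-primer start) + 1 = 162 − 79 + 1 = 84 bp.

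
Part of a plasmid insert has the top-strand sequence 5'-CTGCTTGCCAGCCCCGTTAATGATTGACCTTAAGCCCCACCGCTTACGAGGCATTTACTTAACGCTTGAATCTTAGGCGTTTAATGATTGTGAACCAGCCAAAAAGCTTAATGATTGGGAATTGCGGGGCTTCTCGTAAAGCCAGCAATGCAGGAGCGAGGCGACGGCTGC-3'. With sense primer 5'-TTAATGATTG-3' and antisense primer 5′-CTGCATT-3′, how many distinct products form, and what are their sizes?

Three products: 137 bp, 73 bp, 46 bp

The forward primer TTAATGATTG matches the top strand at positions 17–26, 81–90, 108–117.
The reverse primer's reverse complement is AATGCAG, matching at positions 147–153.
Each forward site pairs with the reverse site to give a product ending at position 153: sizes 137, 73, 46 bp.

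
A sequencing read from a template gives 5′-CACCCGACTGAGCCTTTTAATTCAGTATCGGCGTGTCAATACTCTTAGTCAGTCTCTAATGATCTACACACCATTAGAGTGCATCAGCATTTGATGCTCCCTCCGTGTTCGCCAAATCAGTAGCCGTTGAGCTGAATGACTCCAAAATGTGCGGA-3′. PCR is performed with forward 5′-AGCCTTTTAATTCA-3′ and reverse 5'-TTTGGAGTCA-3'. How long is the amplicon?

Forward primer AGCCTTTTAATTCA is found on the top strand at positions 11–24.
Reverse complement of the reverse primer: TGACTCCAAA. This occurs on the top strand at positions 137–146.
Amplicon spans positions 11–146: 136 bp.

136 bp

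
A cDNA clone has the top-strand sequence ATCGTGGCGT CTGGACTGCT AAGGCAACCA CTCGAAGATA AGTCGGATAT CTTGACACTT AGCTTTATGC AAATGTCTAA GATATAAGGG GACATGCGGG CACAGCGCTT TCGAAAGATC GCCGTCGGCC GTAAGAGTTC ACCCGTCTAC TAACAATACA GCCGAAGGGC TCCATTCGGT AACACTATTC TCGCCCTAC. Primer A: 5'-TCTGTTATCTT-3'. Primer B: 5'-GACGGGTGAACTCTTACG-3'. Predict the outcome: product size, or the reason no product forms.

Primer A (TCTGTTATCTT) does not match the top strand, and its reverse complement AAGATAACAGA does not match either.
With no annealing site for primer A, no amplification occurs.

No product — primer A has no binding site in the template.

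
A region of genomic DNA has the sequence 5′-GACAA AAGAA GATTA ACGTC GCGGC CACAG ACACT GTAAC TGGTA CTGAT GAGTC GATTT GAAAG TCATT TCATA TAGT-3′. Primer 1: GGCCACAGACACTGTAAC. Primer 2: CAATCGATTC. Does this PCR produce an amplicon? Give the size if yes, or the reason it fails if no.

Primer 2 (CAATCGATTC) does not match the top strand, and its reverse complement GAATCGATTG does not match either.
With no annealing site for primer 2, no amplification occurs.

No product — primer 2 has no binding site in the template.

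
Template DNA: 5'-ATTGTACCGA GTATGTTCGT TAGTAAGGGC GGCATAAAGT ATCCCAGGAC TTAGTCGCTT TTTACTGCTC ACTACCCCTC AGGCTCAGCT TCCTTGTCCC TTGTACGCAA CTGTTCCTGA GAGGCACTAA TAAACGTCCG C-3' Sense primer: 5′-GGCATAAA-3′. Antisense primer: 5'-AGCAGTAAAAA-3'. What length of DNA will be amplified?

Forward primer GGCATAAA is found on the top strand at positions 31–38.
Taking the reverse complement of AGCAGTAAAAA gives TTTTTACTGCT, found at positions 59–69 on the template; the primer anneals here to the top strand with its 3' end pointing upstream.
Product length = (reverse-primer end) − (forward-primer start) + 1 = 69 − 31 + 1 = 39 bp.

39 bp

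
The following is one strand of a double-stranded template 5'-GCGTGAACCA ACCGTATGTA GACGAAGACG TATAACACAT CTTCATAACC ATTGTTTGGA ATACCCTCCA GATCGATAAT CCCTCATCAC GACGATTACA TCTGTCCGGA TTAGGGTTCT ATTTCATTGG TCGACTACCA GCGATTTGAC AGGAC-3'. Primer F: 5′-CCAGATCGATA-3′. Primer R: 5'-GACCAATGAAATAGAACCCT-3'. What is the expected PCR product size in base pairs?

The forward primer matches the template at positions 68–78.
Taking the reverse complement of GACCAATGAAATAGAACCCT gives AGGGTTCTATTTCATTGGTC, found at positions 113–132 on the template; the primer anneals here to the top strand with its 3' end pointing upstream.
The product runs from position 68 to position 132, so its length is 132 − 68 + 1 = 65 bp.

65 bp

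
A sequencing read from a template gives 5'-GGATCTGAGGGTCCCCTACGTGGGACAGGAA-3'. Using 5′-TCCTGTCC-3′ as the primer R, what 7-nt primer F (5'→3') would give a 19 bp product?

5'-TCCCCTA-3'

The reverse primer's reverse complement GGACAGGA matches the template at positions 23–30, so the product ends at position 30.
A 19 bp product then starts at position 30 − 19 + 1 = 12.
The forward primer is identical to the top strand there: TCCCCTA.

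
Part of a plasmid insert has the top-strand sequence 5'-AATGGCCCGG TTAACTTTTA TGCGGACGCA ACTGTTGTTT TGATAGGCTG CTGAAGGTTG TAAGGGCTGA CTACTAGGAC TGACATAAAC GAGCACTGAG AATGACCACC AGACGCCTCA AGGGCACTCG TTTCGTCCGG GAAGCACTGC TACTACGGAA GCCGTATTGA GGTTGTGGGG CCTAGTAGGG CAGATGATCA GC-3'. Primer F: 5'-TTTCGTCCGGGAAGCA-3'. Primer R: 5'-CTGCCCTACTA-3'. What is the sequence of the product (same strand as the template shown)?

Scanning the template, TTTCGTCCGGGAAGCA occurs at positions 131–146; this primer anneals to the bottom strand there with its 3' end pointing downstream.
Reverse complement of the reverse primer: TAGTAGGGCAG. This occurs on the top strand at positions 183–193.
The product is the template from position 131 through 193 (63 bp).

5'-TTTCGTCCGGGAAGCACTGCTACTACGGAAGCCGTATTGAGGTTGTGGGGCCTAGTAGGGCAG-3'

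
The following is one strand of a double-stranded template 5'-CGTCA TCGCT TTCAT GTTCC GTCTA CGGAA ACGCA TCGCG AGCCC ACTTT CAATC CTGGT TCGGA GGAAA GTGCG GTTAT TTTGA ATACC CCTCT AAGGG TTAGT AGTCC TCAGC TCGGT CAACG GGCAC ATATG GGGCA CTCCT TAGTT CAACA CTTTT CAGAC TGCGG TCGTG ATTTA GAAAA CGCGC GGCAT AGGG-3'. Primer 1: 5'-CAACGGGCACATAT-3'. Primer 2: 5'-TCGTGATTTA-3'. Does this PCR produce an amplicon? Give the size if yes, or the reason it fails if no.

Primer 1 (CAACGGGCACATAT) matches the top strand at positions 121–134 (3' end points downstream).
Primer 2 (TCGTGATTTA) also matches the top strand directly, at positions 171–180 — its reverse complement TAAATCACGA is not present.
Both primers anneal to the bottom strand with 3' ends pointing the same way, so neither can prime synthesis back toward the other.

No product — both primers anneal to the same strand and extend in the same direction.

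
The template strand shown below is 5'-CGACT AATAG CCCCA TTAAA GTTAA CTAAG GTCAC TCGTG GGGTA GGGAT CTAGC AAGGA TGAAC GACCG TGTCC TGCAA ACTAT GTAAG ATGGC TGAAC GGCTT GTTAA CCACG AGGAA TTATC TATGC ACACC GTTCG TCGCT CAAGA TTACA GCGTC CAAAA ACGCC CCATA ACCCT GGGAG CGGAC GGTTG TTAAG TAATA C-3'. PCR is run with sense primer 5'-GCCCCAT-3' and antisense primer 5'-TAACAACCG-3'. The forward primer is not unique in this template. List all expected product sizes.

The forward primer GCCCCAT matches the top strand at positions 10–16, 168–174.
The reverse primer's reverse complement is CGGTTGTTA, matching at positions 190–198.
Each forward site pairs with the reverse site to give a product ending at position 198: sizes 189, 31 bp.

189 bp, 31 bp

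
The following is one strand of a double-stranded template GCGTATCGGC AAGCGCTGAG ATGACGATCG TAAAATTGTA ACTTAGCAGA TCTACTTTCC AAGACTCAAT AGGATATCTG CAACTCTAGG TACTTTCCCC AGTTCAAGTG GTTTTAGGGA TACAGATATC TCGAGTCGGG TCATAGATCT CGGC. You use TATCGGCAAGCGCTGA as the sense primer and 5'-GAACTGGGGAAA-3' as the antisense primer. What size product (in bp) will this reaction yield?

102 bp

Forward primer TATCGGCAAGCGCTGA is found on the top strand at positions 4–19.
The reverse primer's reverse complement is TTTCCCCAGTTC, which matches the template at positions 94–105.
The product runs from position 4 to position 105, so its length is 105 − 4 + 1 = 102 bp.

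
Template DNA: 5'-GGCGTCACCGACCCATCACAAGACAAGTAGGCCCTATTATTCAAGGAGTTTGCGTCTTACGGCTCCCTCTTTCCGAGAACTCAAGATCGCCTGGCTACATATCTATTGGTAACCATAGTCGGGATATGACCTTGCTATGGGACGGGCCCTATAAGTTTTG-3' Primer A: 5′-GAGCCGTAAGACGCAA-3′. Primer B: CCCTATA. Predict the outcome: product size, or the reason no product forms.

Primer A (GAGCCGTAAGACGCAA) has reverse complement TTGCGTCTTACGGCTC, which matches the top strand at positions 50–65; primer A anneals to the top strand there with its 3' end pointing upstream toward position 50.
Primer B (CCCTATA) matches the top strand directly at positions 147–153; it anneals to the bottom strand with its 3' end pointing downstream toward position 153.
The 3' ends diverge (primer A extends toward position 1, primer B toward position 160), so the primers never converge on a shared product.

No product — the primers' 3' ends point away from each other.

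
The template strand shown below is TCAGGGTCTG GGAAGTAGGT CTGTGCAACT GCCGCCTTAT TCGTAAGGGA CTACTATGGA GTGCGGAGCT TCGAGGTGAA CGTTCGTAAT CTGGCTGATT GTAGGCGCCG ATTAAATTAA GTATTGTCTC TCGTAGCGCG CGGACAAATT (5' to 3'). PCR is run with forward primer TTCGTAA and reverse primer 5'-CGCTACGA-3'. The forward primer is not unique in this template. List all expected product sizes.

The forward primer TTCGTAA matches the top strand at positions 40–46, 83–89.
The reverse primer's reverse complement is TCGTAGCG, matching at positions 131–138.
Each forward site pairs with the reverse site to give a product ending at position 138: sizes 99, 56 bp.

99 bp, 56 bp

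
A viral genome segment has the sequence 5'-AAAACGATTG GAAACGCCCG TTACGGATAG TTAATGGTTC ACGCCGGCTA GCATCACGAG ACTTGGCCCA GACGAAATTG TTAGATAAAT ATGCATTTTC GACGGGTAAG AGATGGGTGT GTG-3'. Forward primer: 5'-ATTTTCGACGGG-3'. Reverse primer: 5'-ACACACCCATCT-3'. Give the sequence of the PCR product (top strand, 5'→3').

5'-ATTTTCGACGGGTAAGAGATGGGTGTGT-3'

Scanning the template, ATTTTCGACGGG occurs at positions 95–106; this primer anneals to the bottom strand there with its 3' end pointing downstream.
The reverse primer's reverse complement is AGATGGGTGTGT, which matches the template at positions 111–122.
The product is the template from position 95 through 122 (28 bp).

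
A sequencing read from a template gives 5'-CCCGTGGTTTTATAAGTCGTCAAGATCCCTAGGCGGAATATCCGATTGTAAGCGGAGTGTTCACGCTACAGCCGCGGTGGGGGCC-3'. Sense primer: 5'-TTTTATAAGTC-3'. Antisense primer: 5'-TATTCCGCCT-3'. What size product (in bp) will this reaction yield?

Scanning the template, TTTTATAAGTC occurs at positions 8–18; this primer anneals to the bottom strand there with its 3' end pointing downstream.
The reverse primer's reverse complement is AGGCGGAATA, which matches the template at positions 31–40.
The product runs from position 8 to position 40, so its length is 40 − 8 + 1 = 33 bp.

33 bp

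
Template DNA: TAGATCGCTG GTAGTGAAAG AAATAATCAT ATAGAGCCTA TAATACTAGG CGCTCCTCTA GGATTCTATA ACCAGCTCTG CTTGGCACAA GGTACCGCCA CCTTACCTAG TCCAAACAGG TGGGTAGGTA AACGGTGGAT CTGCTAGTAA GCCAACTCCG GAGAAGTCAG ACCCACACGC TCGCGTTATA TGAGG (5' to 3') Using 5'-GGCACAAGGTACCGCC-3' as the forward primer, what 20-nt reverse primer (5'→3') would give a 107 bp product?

5'-TATAACGCGAGCGTGTGGGT-3'

The forward primer binds at positions 84–99, so a 107 bp product ends at position 84 + 107 − 1 = 190.
The reverse primer anneals to the top strand over positions 171–190, i.e. to ACCCACACGCTCGCGTTATA.
Its sequence written 5'→3' is the reverse complement: TATAACGCGAGCGTGTGGGT.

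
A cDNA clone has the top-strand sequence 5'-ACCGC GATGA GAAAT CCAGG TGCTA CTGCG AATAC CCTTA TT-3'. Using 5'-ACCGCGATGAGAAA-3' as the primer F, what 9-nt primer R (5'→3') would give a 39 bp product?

5'-AAGGGTATT-3'

The forward primer binds at positions 1–14, so a 39 bp product ends at position 1 + 39 − 1 = 39.
The reverse primer anneals to the top strand over positions 31–39, i.e. to AATACCCTT.
Its sequence written 5'→3' is the reverse complement: AAGGGTATT.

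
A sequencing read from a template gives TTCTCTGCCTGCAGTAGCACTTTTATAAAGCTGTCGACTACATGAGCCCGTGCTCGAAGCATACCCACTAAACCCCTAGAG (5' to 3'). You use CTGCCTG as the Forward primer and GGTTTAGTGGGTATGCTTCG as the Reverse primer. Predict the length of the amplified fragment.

70 bp

Forward primer CTGCCTG is found on the top strand at positions 5–11.
Taking the reverse complement of GGTTTAGTGGGTATGCTTCG gives CGAAGCATACCCACTAAACC, found at positions 55–74 on the template; the primer anneals here to the top strand with its 3' end pointing upstream.
Product length = (reverse-primer end) − (forward-primer start) + 1 = 74 − 5 + 1 = 70 bp.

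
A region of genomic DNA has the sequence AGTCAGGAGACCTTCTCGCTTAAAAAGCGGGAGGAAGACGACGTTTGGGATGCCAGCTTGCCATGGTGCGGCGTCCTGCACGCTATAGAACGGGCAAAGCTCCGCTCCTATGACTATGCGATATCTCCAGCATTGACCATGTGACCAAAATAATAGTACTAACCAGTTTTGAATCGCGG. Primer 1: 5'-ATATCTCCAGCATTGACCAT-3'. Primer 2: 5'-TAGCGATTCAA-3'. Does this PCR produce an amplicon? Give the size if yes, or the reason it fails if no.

Primer 2 (TAGCGATTCAA) does not match the top strand, and its reverse complement TTGAATCGCTA does not match either.
With no annealing site for primer 2, no amplification occurs.

No product — primer 2 has no binding site in the template.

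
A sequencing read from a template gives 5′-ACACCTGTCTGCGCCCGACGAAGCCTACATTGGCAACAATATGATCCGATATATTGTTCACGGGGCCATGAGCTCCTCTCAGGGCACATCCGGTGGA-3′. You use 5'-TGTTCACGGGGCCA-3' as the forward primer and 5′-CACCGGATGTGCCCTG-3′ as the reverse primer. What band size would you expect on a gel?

Forward primer TGTTCACGGGGCCA is found on the top strand at positions 55–68.
Taking the reverse complement of CACCGGATGTGCCCTG gives CAGGGCACATCCGGTG, found at positions 80–95 on the template; the primer anneals here to the top strand with its 3' end pointing upstream.
The product runs from position 55 to position 95, so its length is 95 − 55 + 1 = 41 bp.

41 bp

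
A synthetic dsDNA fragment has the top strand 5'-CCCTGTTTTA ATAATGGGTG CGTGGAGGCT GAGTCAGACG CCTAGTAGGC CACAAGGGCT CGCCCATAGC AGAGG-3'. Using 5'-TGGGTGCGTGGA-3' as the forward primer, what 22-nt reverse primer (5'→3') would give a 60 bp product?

5'-CTCTGCTATGGGCGAGCCCTTG-3'

The forward primer binds at positions 15–26, so a 60 bp product ends at position 15 + 60 − 1 = 74.
The reverse primer anneals to the top strand over positions 53–74, i.e. to CAAGGGCTCGCCCATAGCAGAG.
Its sequence written 5'→3' is the reverse complement: CTCTGCTATGGGCGAGCCCTTG.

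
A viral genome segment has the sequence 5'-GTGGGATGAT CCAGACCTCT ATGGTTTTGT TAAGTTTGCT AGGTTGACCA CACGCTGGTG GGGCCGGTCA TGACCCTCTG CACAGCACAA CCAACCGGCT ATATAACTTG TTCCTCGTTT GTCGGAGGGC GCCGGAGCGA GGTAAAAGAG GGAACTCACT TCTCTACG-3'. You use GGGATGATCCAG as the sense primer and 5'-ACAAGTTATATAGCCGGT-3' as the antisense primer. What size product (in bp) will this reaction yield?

Forward primer GGGATGATCCAG is found on the top strand at positions 3–14.
Taking the reverse complement of ACAAGTTATATAGCCGGT gives ACCGGCTATATAACTTGT, found at positions 94–111 on the template; the primer anneals here to the top strand with its 3' end pointing upstream.
Product length = (reverse-primer end) − (forward-primer start) + 1 = 111 − 3 + 1 = 109 bp.

109 bp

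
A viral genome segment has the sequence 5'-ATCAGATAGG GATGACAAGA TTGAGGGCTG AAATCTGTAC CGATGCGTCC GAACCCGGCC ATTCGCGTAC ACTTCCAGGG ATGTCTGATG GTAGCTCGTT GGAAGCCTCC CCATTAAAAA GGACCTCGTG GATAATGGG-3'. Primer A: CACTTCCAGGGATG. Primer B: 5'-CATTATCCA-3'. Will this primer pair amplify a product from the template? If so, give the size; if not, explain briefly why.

Primer A (CACTTCCAGGGATG) matches the top strand at positions 70–83; it acts as a forward primer.
Primer B's reverse complement is TGGATAATG, matching the top strand at positions 129–137; it acts as a reverse primer.
The 3' ends face each other across positions 70–137, giving a 68 bp product.

Yes — a 68 bp product.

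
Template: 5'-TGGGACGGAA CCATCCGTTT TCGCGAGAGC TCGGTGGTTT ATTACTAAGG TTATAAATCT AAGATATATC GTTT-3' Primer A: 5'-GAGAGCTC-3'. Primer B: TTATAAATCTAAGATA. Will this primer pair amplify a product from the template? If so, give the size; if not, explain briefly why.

No product — both primers anneal to the same strand and extend in the same direction.

Primer A (GAGAGCTC) matches the top strand at positions 25–32 (3' end points downstream).
Primer B (TTATAAATCTAAGATA) also matches the top strand directly, at positions 51–66 — its reverse complement TATCTTAGATTTATAA is not present.
Both primers anneal to the bottom strand with 3' ends pointing the same way, so neither can prime synthesis back toward the other.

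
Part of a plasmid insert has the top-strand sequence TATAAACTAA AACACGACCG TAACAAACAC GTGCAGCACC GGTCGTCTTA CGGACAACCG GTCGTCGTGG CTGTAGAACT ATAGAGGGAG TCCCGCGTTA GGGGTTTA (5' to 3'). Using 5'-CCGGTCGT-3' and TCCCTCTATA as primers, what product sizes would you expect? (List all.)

51 bp, 32 bp

The forward primer CCGGTCGT matches the top strand at positions 39–46, 58–65.
The reverse primer's reverse complement is TATAGAGGGA, matching at positions 80–89.
Each forward site pairs with the reverse site to give a product ending at position 89: sizes 51, 32 bp.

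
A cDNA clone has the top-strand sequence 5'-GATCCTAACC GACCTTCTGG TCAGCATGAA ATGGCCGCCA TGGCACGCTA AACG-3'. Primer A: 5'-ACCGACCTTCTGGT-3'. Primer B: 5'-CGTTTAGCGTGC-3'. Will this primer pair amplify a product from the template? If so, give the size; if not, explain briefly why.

Yes — a 47 bp product.

Primer A (ACCGACCTTCTGGT) matches the top strand at positions 8–21; it acts as a forward primer.
Primer B's reverse complement is GCACGCTAAACG, matching the top strand at positions 43–54; it acts as a reverse primer.
The 3' ends face each other across positions 8–54, giving a 47 bp product.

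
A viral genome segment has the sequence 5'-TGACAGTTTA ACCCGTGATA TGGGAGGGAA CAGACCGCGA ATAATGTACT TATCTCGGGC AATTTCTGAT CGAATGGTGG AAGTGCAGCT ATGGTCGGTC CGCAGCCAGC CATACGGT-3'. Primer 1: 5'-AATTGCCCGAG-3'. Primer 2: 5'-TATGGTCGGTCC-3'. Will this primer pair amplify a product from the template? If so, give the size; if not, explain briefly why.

No product — the primers' 3' ends point away from each other.

Primer 1 (AATTGCCCGAG) has reverse complement CTCGGGCAATT, which matches the top strand at positions 54–64; primer 1 anneals to the top strand there with its 3' end pointing upstream toward position 54.
Primer 2 (TATGGTCGGTCC) matches the top strand directly at positions 90–101; it anneals to the bottom strand with its 3' end pointing downstream toward position 101.
The 3' ends diverge (primer 1 extends toward position 1, primer 2 toward position 118), so the primers never converge on a shared product.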